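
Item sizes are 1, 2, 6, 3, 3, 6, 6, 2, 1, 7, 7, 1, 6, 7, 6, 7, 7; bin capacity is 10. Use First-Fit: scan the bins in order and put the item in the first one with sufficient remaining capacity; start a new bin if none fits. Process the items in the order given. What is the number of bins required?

Put 1 in bin 1; 9 remain.
Put 2 in bin 1; 7 remain.
Put 6 in bin 1; 1 remain.
Put 3 in bin 2; 7 remain.
Put 3 in bin 2; 4 remain.
Put 6 in bin 3; 4 remain.
Put 6 in bin 4; 4 remain.
Put 2 in bin 2; 2 remain.
Put 1 in bin 1; 0 remain.
Put 7 in bin 5; 3 remain.
Put 7 in bin 6; 3 remain.
Put 1 in bin 2; 1 remain.
Put 6 in bin 7; 4 remain.
Put 7 in bin 8; 3 remain.
Put 6 in bin 9; 4 remain.
Put 7 in bin 10; 3 remain.
Put 7 in bin 11; 3 remain.

11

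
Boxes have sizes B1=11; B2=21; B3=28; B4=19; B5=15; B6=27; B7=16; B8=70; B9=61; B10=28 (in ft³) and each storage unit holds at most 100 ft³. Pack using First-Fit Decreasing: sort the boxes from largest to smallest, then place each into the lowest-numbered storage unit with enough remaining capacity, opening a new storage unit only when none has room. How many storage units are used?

Sorted descending: 70, 61, 28, 28, 27, 21, 19, 16, 15, 11.
Put 70 ft³ in storage unit 1; 30 ft³ remain.
Put 61 ft³ in storage unit 2; 39 ft³ remain.
Put 28 ft³ in storage unit 1; 2 ft³ remain.
Put 28 ft³ in storage unit 2; 11 ft³ remain.
Put 27 ft³ in storage unit 3; 73 ft³ remain.
Put 21 ft³ in storage unit 3; 52 ft³ remain.
Put 19 ft³ in storage unit 3; 33 ft³ remain.
Put 16 ft³ in storage unit 3; 17 ft³ remain.
Put 15 ft³ in storage unit 3; 2 ft³ remain.
Put 11 ft³ in storage unit 2; 0 ft³ remain.
Final storage units: [70,28] [61,28,11] [27,21,19,16,15].

3 storage units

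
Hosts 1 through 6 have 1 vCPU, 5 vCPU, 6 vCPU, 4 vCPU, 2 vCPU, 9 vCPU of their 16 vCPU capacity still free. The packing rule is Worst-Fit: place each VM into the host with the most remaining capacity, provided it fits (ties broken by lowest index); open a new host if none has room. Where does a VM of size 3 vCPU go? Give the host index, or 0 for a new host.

6

Hosts with room: host 2 (5 vCPU), host 3 (6 vCPU), host 4 (4 vCPU), host 6 (9 vCPU).
Most room is host 6 with 9 vCPU free.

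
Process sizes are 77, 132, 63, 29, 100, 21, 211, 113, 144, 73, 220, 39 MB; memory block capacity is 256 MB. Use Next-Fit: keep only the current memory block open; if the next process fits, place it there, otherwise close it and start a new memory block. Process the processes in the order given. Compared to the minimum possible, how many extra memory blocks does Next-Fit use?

Next-Fit: [77,132] [63,29,100,21] [211] [113] [144,73] [220] [39] → 7 memory blocks.
Total size 1222 MB; any packing needs at least ⌈1222/256⌉ = 5 memory blocks.
An optimal packing achieves that bound: [220,29] [211,39] [144,100] [132,113] [77,73,63,21] → 5 memory blocks.
Excess: 7 − 5 = 2.

2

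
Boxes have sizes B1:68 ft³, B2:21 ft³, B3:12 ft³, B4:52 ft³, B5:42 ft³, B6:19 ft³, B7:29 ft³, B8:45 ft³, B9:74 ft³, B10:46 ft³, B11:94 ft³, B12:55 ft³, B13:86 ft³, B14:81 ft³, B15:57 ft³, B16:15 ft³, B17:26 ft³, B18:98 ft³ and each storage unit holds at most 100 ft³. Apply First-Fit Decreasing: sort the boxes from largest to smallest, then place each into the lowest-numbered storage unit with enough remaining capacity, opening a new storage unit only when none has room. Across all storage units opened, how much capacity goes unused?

80

Sorted descending: 98, 94, 86, 81, 74, 68, 57, 55, 52, 46, 45, 42, 29, 26, 21, 19, 15, 12.
98 ft³ → storage unit 1 (remaining 2 ft³)
94 ft³ → storage unit 2 (remaining 6 ft³)
86 ft³ → storage unit 3 (remaining 14 ft³)
81 ft³ → storage unit 4 (remaining 19 ft³)
74 ft³ → storage unit 5 (remaining 26 ft³)
68 ft³ → storage unit 6 (remaining 32 ft³)
57 ft³ → storage unit 7 (remaining 43 ft³)
55 ft³ → storage unit 8 (remaining 45 ft³)
52 ft³ → storage unit 9 (remaining 48 ft³)
46 ft³ → storage unit 9 (remaining 2 ft³)
45 ft³ → storage unit 8 (remaining 0 ft³)
42 ft³ → storage unit 7 (remaining 1 ft³)
29 ft³ → storage unit 6 (remaining 3 ft³)
26 ft³ → storage unit 5 (remaining 0 ft³)
21 ft³ → storage unit 10 (remaining 79 ft³)
19 ft³ → storage unit 4 (remaining 0 ft³)
15 ft³ → storage unit 10 (remaining 64 ft³)
12 ft³ → storage unit 3 (remaining 2 ft³)
10 storage units × 100 ft³ = 1000 ft³; used 920 ft³; unused 80 ft³.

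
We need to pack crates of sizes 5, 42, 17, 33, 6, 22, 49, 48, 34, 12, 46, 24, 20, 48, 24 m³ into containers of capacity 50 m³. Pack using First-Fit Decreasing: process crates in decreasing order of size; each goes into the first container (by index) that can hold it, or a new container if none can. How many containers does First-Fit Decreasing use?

9 containers

Sorted descending: 49, 48, 48, 46, 42, 34, 33, 24, 24, 22, 20, 17, 12, 6, 5.
Put 49 m³ in container 1; 1 m³ remain.
Put 48 m³ in container 2; 2 m³ remain.
Put 48 m³ in container 3; 2 m³ remain.
Put 46 m³ in container 4; 4 m³ remain.
Put 42 m³ in container 5; 8 m³ remain.
Put 34 m³ in container 6; 16 m³ remain.
Put 33 m³ in container 7; 17 m³ remain.
Put 24 m³ in container 8; 26 m³ remain.
Put 24 m³ in container 8; 2 m³ remain.
Put 22 m³ in container 9; 28 m³ remain.
Put 20 m³ in container 9; 8 m³ remain.
Put 17 m³ in container 7; 0 m³ remain.
Put 12 m³ in container 6; 4 m³ remain.
Put 6 m³ in container 5; 2 m³ remain.
Put 5 m³ in container 9; 3 m³ remain.
Final containers: [49] [48] [48] [46] [42,6] [34,12] [33,17] [24,24] [22,20,5].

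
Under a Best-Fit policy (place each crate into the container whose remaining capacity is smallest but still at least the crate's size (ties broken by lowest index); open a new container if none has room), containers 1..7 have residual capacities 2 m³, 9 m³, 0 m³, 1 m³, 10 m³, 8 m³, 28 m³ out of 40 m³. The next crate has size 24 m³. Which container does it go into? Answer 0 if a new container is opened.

7

Containers with room: container 7 (28 m³).
Tightest fit is container 7 with 28 m³ free.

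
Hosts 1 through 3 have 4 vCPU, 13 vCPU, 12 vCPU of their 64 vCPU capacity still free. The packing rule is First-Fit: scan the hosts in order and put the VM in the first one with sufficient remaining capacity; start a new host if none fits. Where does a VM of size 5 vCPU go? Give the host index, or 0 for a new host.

Hosts with room: host 2 (13 vCPU), host 3 (12 vCPU).
The first with room is host 2.

2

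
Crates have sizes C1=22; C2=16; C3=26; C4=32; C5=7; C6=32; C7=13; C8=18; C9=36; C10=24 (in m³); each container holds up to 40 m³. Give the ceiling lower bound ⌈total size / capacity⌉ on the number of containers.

Total size = 22 + 16 + 26 + 32 + 7 + 32 + 13 + 18 + 36 + 24 = 226 m³.
⌈226 / 40⌉ = 6.

6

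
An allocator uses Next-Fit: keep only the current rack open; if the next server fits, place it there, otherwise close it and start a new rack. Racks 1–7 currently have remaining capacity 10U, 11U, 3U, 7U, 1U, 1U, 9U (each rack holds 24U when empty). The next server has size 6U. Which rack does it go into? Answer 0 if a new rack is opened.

Next-Fit only looks at rack 7, which has 9U free.
6U fits there.

7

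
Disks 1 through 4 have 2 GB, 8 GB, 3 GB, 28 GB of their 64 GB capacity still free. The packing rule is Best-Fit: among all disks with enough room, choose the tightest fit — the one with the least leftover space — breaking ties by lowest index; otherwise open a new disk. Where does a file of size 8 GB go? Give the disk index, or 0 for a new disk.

Disks with room: disk 2 (8 GB), disk 4 (28 GB).
Tightest fit is disk 2 with 8 GB free.

2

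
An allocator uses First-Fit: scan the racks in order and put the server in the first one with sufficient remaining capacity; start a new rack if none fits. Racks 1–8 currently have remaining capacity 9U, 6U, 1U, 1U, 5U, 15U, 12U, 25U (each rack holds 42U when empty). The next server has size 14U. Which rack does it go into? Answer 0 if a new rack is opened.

Racks with room: rack 6 (15U), rack 8 (25U).
The first with room is rack 6.

6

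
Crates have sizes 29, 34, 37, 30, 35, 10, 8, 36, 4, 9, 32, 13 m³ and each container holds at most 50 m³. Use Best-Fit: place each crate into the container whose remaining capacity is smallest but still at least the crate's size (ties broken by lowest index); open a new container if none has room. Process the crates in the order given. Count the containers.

29 m³ → container 1 (remaining 21 m³)
34 m³ → container 2 (remaining 16 m³)
37 m³ → container 3 (remaining 13 m³)
30 m³ → container 4 (remaining 20 m³)
35 m³ → container 5 (remaining 15 m³)
10 m³ → container 3 (remaining 3 m³)
8 m³ → container 5 (remaining 7 m³)
36 m³ → container 6 (remaining 14 m³)
4 m³ → container 5 (remaining 3 m³)
9 m³ → container 6 (remaining 5 m³)
32 m³ → container 7 (remaining 18 m³)
13 m³ → container 2 (remaining 3 m³)

7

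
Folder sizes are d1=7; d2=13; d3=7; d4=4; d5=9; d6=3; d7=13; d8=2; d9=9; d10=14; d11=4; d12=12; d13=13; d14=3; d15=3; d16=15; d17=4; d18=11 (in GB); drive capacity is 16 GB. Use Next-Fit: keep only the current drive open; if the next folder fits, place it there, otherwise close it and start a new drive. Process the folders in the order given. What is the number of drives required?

drive 1: place d1 (7 GB), 9 GB left
drive 2: place d2 (13 GB), 3 GB left
drive 3: place d3 (7 GB), 9 GB left
drive 3: place d4 (4 GB), 5 GB left
drive 4: place d5 (9 GB), 7 GB left
drive 4: place d6 (3 GB), 4 GB left
drive 5: place d7 (13 GB), 3 GB left
drive 5: place d8 (2 GB), 1 GB left
drive 6: place d9 (9 GB), 7 GB left
drive 7: place d10 (14 GB), 2 GB left
drive 8: place d11 (4 GB), 12 GB left
drive 8: place d12 (12 GB), 0 GB left
drive 9: place d13 (13 GB), 3 GB left
drive 9: place d14 (3 GB), 0 GB left
drive 10: place d15 (3 GB), 13 GB left
drive 11: place d16 (15 GB), 1 GB left
drive 12: place d17 (4 GB), 12 GB left
drive 12: place d18 (11 GB), 1 GB left
Final drives: [7] [13] [7,4] [9,3] [13,2] [9] [14] [4,12] [13,3] [3] [15] [4,11].

12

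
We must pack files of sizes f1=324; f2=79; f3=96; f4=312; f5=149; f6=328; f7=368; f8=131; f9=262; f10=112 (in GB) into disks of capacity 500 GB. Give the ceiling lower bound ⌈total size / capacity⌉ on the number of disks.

Total size = 324 + 79 + 96 + 312 + 149 + 328 + 368 + 131 + 262 + 112 = 2161 GB.
⌈2161 / 500⌉ = 5.

5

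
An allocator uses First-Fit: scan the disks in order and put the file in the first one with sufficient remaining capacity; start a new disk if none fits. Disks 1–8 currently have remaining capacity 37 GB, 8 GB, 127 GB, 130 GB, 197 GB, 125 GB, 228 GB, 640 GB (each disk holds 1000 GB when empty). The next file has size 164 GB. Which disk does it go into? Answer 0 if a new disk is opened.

5

Disks with room: disk 5 (197 GB), disk 7 (228 GB), disk 8 (640 GB).
The first with room is disk 5.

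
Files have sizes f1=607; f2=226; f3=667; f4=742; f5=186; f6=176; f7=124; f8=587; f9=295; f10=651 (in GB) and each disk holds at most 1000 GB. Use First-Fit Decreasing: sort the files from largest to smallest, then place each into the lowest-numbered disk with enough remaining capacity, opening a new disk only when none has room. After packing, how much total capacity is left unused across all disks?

Sorted descending: 742, 667, 651, 607, 587, 295, 226, 186, 176, 124.
742 GB → disk 1 (remaining 258 GB)
667 GB → disk 2 (remaining 333 GB)
651 GB → disk 3 (remaining 349 GB)
607 GB → disk 4 (remaining 393 GB)
587 GB → disk 5 (remaining 413 GB)
295 GB → disk 2 (remaining 38 GB)
226 GB → disk 1 (remaining 32 GB)
186 GB → disk 3 (remaining 163 GB)
176 GB → disk 4 (remaining 217 GB)
124 GB → disk 3 (remaining 39 GB)
5 disks × 1000 GB = 5000 GB; used 4261 GB; unused 739 GB.

739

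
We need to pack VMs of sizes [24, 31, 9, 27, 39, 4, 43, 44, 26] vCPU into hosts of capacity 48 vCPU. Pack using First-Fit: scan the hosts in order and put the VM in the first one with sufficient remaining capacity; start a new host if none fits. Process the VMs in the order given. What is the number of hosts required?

7

host 1: place 24 vCPU, 24 vCPU left
host 2: place 31 vCPU, 17 vCPU left
host 1: place 9 vCPU, 15 vCPU left
host 3: place 27 vCPU, 21 vCPU left
host 4: place 39 vCPU, 9 vCPU left
host 1: place 4 vCPU, 11 vCPU left
host 5: place 43 vCPU, 5 vCPU left
host 6: place 44 vCPU, 4 vCPU left
host 7: place 26 vCPU, 22 vCPU left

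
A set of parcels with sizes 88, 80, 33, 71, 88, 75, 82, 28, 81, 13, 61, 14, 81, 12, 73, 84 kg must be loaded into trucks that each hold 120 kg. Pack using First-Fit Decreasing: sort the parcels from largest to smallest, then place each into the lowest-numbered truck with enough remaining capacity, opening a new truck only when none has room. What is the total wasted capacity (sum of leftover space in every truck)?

Sorted descending: 88, 88, 84, 82, 81, 81, 80, 75, 73, 71, 61, 33, 28, 14, 13, 12.
Put 88 kg in truck 1; 32 kg remain.
Put 88 kg in truck 2; 32 kg remain.
Put 84 kg in truck 3; 36 kg remain.
Put 82 kg in truck 4; 38 kg remain.
Put 81 kg in truck 5; 39 kg remain.
Put 81 kg in truck 6; 39 kg remain.
Put 80 kg in truck 7; 40 kg remain.
Put 75 kg in truck 8; 45 kg remain.
Put 73 kg in truck 9; 47 kg remain.
Put 71 kg in truck 10; 49 kg remain.
Put 61 kg in truck 11; 59 kg remain.
Put 33 kg in truck 3; 3 kg remain.
Put 28 kg in truck 1; 4 kg remain.
Put 14 kg in truck 2; 18 kg remain.
Put 13 kg in truck 2; 5 kg remain.
Put 12 kg in truck 4; 26 kg remain.
11 trucks × 120 kg = 1320 kg; used 964 kg; unused 356 kg.

356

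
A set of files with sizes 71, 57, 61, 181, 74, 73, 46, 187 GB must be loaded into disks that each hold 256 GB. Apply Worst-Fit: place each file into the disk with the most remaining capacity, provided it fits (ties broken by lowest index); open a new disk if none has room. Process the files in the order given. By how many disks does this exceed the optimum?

1

Worst-Fit: [71,57,61] [181,74] [73,46] [187] → 4 disks.
Total size 750 GB; any packing needs at least ⌈750/256⌉ = 3 disks.
An optimal packing achieves that bound: [187,61] [181,74] [73,71,57,46] → 3 disks.
Excess: 4 − 3 = 1.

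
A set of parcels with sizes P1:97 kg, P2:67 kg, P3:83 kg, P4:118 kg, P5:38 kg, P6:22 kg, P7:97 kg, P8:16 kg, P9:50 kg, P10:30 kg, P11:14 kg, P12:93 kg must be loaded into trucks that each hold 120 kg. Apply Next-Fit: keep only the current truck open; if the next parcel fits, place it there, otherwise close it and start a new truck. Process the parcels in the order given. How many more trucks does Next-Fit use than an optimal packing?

1

Next-Fit: [97] [67] [83] [118] [38,22] [97,16] [50,30,14] [93] → 8 trucks.
Total size 725 kg; any packing needs at least ⌈725/120⌉ = 7 trucks.
An optimal packing achieves that bound: [118] [97,22] [97,16] [93,14] [83,30] [67,50] [38] → 7 trucks.
Excess: 8 − 7 = 1.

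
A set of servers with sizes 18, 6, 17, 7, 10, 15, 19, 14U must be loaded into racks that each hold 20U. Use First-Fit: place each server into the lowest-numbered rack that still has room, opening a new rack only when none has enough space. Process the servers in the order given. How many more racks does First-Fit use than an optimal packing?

1

First-Fit: [18] [6,7] [17] [10] [15] [19] [14] → 7 racks.
Total size 106U; any packing needs at least ⌈106/20⌉ = 6 racks.
An optimal packing achieves that bound: [19] [18] [17] [15] [14,6] [10,7] → 6 racks.
Excess: 7 − 6 = 1.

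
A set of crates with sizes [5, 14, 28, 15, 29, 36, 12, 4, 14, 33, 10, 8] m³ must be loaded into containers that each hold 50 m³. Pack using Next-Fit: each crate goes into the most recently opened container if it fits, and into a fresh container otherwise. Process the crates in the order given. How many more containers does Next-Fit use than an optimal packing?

1

Next-Fit: [5,14,28] [15,29] [36,12] [4,14] [33,10] [8] → 6 containers.
Total size 208 m³; any packing needs at least ⌈208/50⌉ = 5 containers.
An optimal packing achieves that bound: [36,14] [33,15] [29,14,5] [28,12,10] [8,4] → 5 containers.
Excess: 6 − 5 = 1.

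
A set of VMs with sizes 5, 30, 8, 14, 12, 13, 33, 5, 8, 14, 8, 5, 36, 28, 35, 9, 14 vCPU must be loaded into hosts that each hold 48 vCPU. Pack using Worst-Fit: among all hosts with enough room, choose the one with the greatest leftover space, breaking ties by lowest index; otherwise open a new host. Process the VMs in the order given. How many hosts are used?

7

host 1: place 5 vCPU, 43 vCPU left
host 1: place 30 vCPU, 13 vCPU left
host 1: place 8 vCPU, 5 vCPU left
host 2: place 14 vCPU, 34 vCPU left
host 2: place 12 vCPU, 22 vCPU left
host 2: place 13 vCPU, 9 vCPU left
host 3: place 33 vCPU, 15 vCPU left
host 3: place 5 vCPU, 10 vCPU left
host 3: place 8 vCPU, 2 vCPU left
host 4: place 14 vCPU, 34 vCPU left
host 4: place 8 vCPU, 26 vCPU left
host 4: place 5 vCPU, 21 vCPU left
host 5: place 36 vCPU, 12 vCPU left
host 6: place 28 vCPU, 20 vCPU left
host 7: place 35 vCPU, 13 vCPU left
host 4: place 9 vCPU, 12 vCPU left
host 6: place 14 vCPU, 6 vCPU left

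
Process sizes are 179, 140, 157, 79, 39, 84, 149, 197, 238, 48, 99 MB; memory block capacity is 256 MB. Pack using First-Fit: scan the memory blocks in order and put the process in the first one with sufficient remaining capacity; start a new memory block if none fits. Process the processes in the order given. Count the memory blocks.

Put 179 MB in memory block 1; 77 MB remain.
Put 140 MB in memory block 2; 116 MB remain.
Put 157 MB in memory block 3; 99 MB remain.
Put 79 MB in memory block 2; 37 MB remain.
Put 39 MB in memory block 1; 38 MB remain.
Put 84 MB in memory block 3; 15 MB remain.
Put 149 MB in memory block 4; 107 MB remain.
Put 197 MB in memory block 5; 59 MB remain.
Put 238 MB in memory block 6; 18 MB remain.
Put 48 MB in memory block 4; 59 MB remain.
Put 99 MB in memory block 7; 157 MB remain.

7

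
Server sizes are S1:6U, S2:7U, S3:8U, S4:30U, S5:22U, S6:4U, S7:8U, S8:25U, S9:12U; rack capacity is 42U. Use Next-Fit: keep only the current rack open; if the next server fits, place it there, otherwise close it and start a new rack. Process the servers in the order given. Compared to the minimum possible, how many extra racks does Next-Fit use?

Next-Fit: [6,7,8] [30] [22,4,8] [25,12] → 4 racks.
Total size 122U; any packing needs at least ⌈122/42⌉ = 3 racks.
An optimal packing achieves that bound: [30,12] [25,8,8] [22,7,6,4] → 3 racks.
Excess: 4 − 3 = 1.

1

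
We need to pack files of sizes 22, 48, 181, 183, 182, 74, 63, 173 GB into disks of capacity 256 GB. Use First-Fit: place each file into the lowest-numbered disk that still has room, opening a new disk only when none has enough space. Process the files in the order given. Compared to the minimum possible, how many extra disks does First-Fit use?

0

First-Fit: [22,48,181] [183,63] [182,74] [173] → 4 disks.
Total size 926 GB; any packing needs at least ⌈926/256⌉ = 4 disks.
So 4 is already optimal.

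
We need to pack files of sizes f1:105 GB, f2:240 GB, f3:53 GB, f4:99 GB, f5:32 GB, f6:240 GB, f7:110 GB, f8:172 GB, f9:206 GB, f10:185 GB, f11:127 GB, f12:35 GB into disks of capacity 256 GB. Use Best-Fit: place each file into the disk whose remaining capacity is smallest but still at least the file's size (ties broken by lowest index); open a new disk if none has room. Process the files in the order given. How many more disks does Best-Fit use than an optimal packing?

Best-Fit: [105,53,32] [240] [99,110,35] [240] [172] [206] [185] [127] → 8 disks.
Total size 1604 GB; any packing needs at least ⌈1604/256⌉ = 7 disks.
An optimal packing achieves that bound: [240] [240] [206,35] [185,53] [172,32] [127,110] [105,99] → 7 disks.
Excess: 8 − 7 = 1.

1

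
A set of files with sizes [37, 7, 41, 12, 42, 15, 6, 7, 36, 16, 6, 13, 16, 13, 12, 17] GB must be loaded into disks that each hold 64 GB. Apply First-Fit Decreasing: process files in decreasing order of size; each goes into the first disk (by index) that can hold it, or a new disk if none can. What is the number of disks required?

Sorted descending: 42, 41, 37, 36, 17, 16, 16, 15, 13, 13, 12, 12, 7, 7, 6, 6.
disk 1: place 42 GB, 22 GB left
disk 2: place 41 GB, 23 GB left
disk 3: place 37 GB, 27 GB left
disk 4: place 36 GB, 28 GB left
disk 1: place 17 GB, 5 GB left
disk 2: place 16 GB, 7 GB left
disk 3: place 16 GB, 11 GB left
disk 4: place 15 GB, 13 GB left
disk 4: place 13 GB, 0 GB left
disk 5: place 13 GB, 51 GB left
disk 5: place 12 GB, 39 GB left
disk 5: place 12 GB, 27 GB left
disk 2: place 7 GB, 0 GB left
disk 3: place 7 GB, 4 GB left
disk 5: place 6 GB, 21 GB left
disk 5: place 6 GB, 15 GB left
Final disks: [42,17] [41,16,7] [37,16,7] [36,15,13] [13,12,12,6,6].

5 disks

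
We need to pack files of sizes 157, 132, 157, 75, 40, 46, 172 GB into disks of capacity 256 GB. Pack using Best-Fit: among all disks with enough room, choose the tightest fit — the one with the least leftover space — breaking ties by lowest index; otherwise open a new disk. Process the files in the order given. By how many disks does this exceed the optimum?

Best-Fit: [157,75] [132] [157,40,46] [172] → 4 disks.
Total size 779 GB; any packing needs at least ⌈779/256⌉ = 4 disks.
So 4 is already optimal.

0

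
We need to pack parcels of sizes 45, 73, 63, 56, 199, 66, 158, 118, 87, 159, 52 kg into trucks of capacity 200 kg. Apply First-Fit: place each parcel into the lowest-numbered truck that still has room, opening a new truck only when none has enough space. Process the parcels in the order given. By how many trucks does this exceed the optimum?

First-Fit: [45,73,63] [56,66,52] [199] [158] [118] [87] [159] → 7 trucks.
Total size 1076 kg; any packing needs at least ⌈1076/200⌉ = 6 trucks.
An optimal packing achieves that bound: [199] [159] [158] [118,73] [87,66,45] [63,56,52] → 6 trucks.
Excess: 7 − 6 = 1.

1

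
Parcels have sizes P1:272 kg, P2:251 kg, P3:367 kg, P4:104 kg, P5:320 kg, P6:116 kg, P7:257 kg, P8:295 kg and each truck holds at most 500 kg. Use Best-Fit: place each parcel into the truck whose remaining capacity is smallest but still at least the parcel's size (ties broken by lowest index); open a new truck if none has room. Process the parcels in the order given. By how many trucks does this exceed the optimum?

0

Best-Fit: [272] [251] [367,104] [320,116] [257] [295] → 6 trucks.
6 parcels exceed 250 kg (half the capacity), and no two of those can share a truck, so at least 6 trucks are needed.
So 6 is already optimal.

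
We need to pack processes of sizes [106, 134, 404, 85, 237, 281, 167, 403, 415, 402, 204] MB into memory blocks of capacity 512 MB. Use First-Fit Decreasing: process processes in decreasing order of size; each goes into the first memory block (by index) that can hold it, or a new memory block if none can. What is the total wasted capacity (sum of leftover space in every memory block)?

746

Sorted descending: 415, 404, 403, 402, 281, 237, 204, 167, 134, 106, 85.
memory block 1: place 415 MB, 97 MB left
memory block 2: place 404 MB, 108 MB left
memory block 3: place 403 MB, 109 MB left
memory block 4: place 402 MB, 110 MB left
memory block 5: place 281 MB, 231 MB left
memory block 6: place 237 MB, 275 MB left
memory block 5: place 204 MB, 27 MB left
memory block 6: place 167 MB, 108 MB left
memory block 7: place 134 MB, 378 MB left
memory block 2: place 106 MB, 2 MB left
memory block 1: place 85 MB, 12 MB left
7 memory blocks × 512 MB = 3584 MB; used 2838 MB; unused 746 MB.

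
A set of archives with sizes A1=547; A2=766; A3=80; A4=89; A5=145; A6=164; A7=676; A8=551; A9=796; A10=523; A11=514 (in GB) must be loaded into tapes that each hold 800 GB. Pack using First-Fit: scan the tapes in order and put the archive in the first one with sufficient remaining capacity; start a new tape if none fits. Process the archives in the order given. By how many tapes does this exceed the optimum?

First-Fit: [547,80,89] [766] [145,164] [676] [551] [796] [523] [514] → 8 tapes.
Total size 4851 GB; any packing needs at least ⌈4851/800⌉ = 7 tapes.
An optimal packing achieves that bound: [796] [766] [676,89] [551,164,80] [547,145] [523] [514] → 7 tapes.
Excess: 8 − 7 = 1.

1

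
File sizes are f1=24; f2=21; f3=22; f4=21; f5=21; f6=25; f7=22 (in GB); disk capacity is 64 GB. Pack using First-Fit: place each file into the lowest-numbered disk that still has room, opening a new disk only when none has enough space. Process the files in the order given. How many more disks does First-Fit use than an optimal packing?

0

First-Fit: [24,21] [22,21,21] [25,22] → 3 disks.
Total size 156 GB; any packing needs at least ⌈156/64⌉ = 3 disks.
So 3 is already optimal.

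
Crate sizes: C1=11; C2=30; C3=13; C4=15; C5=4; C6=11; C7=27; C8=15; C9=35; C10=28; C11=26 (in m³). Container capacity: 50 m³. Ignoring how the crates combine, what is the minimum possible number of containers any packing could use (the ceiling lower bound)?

5

Total size = 11 + 30 + 13 + 15 + 4 + 11 + 27 + 15 + 35 + 28 + 26 = 215 m³.
⌈215 / 50⌉ = 5.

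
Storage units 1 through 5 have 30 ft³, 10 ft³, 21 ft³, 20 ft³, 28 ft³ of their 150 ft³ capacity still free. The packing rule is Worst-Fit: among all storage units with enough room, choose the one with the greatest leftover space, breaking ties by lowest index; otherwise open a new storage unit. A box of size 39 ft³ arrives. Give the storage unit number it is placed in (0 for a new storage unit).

No storage unit has ≥ 39 ft³ free, so a new storage unit is opened.

0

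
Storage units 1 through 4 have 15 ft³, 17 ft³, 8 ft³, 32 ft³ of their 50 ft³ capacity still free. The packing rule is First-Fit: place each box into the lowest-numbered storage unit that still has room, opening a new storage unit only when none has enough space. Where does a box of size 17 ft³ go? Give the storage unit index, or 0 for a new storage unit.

2

Storage units with room: storage unit 2 (17 ft³), storage unit 4 (32 ft³).
The first with room is storage unit 2.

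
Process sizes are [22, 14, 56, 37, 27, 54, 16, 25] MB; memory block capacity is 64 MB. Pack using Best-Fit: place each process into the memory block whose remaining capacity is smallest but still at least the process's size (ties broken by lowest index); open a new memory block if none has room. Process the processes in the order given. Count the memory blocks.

Put 22 MB in memory block 1; 42 MB remain.
Put 14 MB in memory block 1; 28 MB remain.
Put 56 MB in memory block 2; 8 MB remain.
Put 37 MB in memory block 3; 27 MB remain.
Put 27 MB in memory block 3; 0 MB remain.
Put 54 MB in memory block 4; 10 MB remain.
Put 16 MB in memory block 1; 12 MB remain.
Put 25 MB in memory block 5; 39 MB remain.

5 memory blocks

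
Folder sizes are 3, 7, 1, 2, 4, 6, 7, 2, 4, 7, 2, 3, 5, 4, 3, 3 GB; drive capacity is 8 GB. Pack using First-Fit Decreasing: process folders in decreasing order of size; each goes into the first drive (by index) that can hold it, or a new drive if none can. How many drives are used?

9 drives

Sorted descending: 7, 7, 7, 6, 5, 4, 4, 4, 3, 3, 3, 3, 2, 2, 2, 1.
7 GB → drive 1 (remaining 1 GB)
7 GB → drive 2 (remaining 1 GB)
7 GB → drive 3 (remaining 1 GB)
6 GB → drive 4 (remaining 2 GB)
5 GB → drive 5 (remaining 3 GB)
4 GB → drive 6 (remaining 4 GB)
4 GB → drive 6 (remaining 0 GB)
4 GB → drive 7 (remaining 4 GB)
3 GB → drive 5 (remaining 0 GB)
3 GB → drive 7 (remaining 1 GB)
3 GB → drive 8 (remaining 5 GB)
3 GB → drive 8 (remaining 2 GB)
2 GB → drive 4 (remaining 0 GB)
2 GB → drive 8 (remaining 0 GB)
2 GB → drive 9 (remaining 6 GB)
1 GB → drive 1 (remaining 0 GB)
Final drives: [7,1] [7] [7] [6,2] [5,3] [4,4] [4,3] [3,3,2] [2].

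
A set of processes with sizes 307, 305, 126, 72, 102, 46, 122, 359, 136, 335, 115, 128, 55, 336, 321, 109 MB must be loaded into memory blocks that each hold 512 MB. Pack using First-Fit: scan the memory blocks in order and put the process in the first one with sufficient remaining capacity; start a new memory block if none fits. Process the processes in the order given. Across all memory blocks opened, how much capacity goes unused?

610

memory block 1: place 307 MB, 205 MB left
memory block 2: place 305 MB, 207 MB left
memory block 1: place 126 MB, 79 MB left
memory block 1: place 72 MB, 7 MB left
memory block 2: place 102 MB, 105 MB left
memory block 2: place 46 MB, 59 MB left
memory block 3: place 122 MB, 390 MB left
memory block 3: place 359 MB, 31 MB left
memory block 4: place 136 MB, 376 MB left
memory block 4: place 335 MB, 41 MB left
memory block 5: place 115 MB, 397 MB left
memory block 5: place 128 MB, 269 MB left
memory block 2: place 55 MB, 4 MB left
memory block 6: place 336 MB, 176 MB left
memory block 7: place 321 MB, 191 MB left
memory block 5: place 109 MB, 160 MB left
7 memory blocks × 512 MB = 3584 MB; used 2974 MB; unused 610 MB.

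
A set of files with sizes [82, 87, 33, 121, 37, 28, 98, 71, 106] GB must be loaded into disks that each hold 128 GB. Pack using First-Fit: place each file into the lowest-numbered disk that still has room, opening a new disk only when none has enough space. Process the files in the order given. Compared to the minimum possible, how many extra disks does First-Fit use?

First-Fit: [82,33] [87,37] [121] [28,98] [71] [106] → 6 disks.
Total size 663 GB; any packing needs at least ⌈663/128⌉ = 6 disks.
So 6 is already optimal.

0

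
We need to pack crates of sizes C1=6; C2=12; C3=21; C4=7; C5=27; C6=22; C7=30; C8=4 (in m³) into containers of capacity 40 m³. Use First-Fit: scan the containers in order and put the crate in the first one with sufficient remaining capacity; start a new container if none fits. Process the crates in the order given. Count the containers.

Put C1 (6 m³) in container 1; 34 m³ remain.
Put C2 (12 m³) in container 1; 22 m³ remain.
Put C3 (21 m³) in container 1; 1 m³ remain.
Put C4 (7 m³) in container 2; 33 m³ remain.
Put C5 (27 m³) in container 2; 6 m³ remain.
Put C6 (22 m³) in container 3; 18 m³ remain.
Put C7 (30 m³) in container 4; 10 m³ remain.
Put C8 (4 m³) in container 2; 2 m³ remain.

4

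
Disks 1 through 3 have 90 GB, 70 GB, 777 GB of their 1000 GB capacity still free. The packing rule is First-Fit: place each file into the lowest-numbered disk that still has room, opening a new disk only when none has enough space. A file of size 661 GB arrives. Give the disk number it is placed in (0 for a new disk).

3

Disks with room: disk 3 (777 GB).
The first with room is disk 3.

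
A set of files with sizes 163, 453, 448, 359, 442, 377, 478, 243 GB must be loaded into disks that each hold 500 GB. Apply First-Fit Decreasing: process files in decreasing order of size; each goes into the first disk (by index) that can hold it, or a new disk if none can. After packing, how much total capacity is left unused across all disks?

Sorted descending: 478, 453, 448, 442, 377, 359, 243, 163.
disk 1: place 478 GB, 22 GB left
disk 2: place 453 GB, 47 GB left
disk 3: place 448 GB, 52 GB left
disk 4: place 442 GB, 58 GB left
disk 5: place 377 GB, 123 GB left
disk 6: place 359 GB, 141 GB left
disk 7: place 243 GB, 257 GB left
disk 7: place 163 GB, 94 GB left
7 disks × 500 GB = 3500 GB; used 2963 GB; unused 537 GB.

537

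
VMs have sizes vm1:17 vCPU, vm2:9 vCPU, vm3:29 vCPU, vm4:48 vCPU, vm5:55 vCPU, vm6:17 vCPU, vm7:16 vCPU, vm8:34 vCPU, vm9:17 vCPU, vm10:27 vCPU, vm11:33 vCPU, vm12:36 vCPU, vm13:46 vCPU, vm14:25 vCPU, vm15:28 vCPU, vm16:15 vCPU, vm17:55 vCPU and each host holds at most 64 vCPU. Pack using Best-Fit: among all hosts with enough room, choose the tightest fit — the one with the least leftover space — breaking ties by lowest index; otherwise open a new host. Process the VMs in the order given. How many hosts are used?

Put vm1 (17 vCPU) in host 1; 47 vCPU remain.
Put vm2 (9 vCPU) in host 1; 38 vCPU remain.
Put vm3 (29 vCPU) in host 1; 9 vCPU remain.
Put vm4 (48 vCPU) in host 2; 16 vCPU remain.
Put vm5 (55 vCPU) in host 3; 9 vCPU remain.
Put vm6 (17 vCPU) in host 4; 47 vCPU remain.
Put vm7 (16 vCPU) in host 2; 0 vCPU remain.
Put vm8 (34 vCPU) in host 4; 13 vCPU remain.
Put vm9 (17 vCPU) in host 5; 47 vCPU remain.
Put vm10 (27 vCPU) in host 5; 20 vCPU remain.
Put vm11 (33 vCPU) in host 6; 31 vCPU remain.
Put vm12 (36 vCPU) in host 7; 28 vCPU remain.
Put vm13 (46 vCPU) in host 8; 18 vCPU remain.
Put vm14 (25 vCPU) in host 7; 3 vCPU remain.
Put vm15 (28 vCPU) in host 6; 3 vCPU remain.
Put vm16 (15 vCPU) in host 8; 3 vCPU remain.
Put vm17 (55 vCPU) in host 9; 9 vCPU remain.

9 hosts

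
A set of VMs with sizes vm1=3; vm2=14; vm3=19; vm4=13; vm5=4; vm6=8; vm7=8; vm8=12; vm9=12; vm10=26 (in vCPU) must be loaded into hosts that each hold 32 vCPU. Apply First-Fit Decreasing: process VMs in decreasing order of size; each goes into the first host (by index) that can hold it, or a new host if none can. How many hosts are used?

Sorted descending: 26, 19, 14, 13, 12, 12, 8, 8, 4, 3.
26 vCPU → host 1 (remaining 6 vCPU)
19 vCPU → host 2 (remaining 13 vCPU)
14 vCPU → host 3 (remaining 18 vCPU)
13 vCPU → host 2 (remaining 0 vCPU)
12 vCPU → host 3 (remaining 6 vCPU)
12 vCPU → host 4 (remaining 20 vCPU)
8 vCPU → host 4 (remaining 12 vCPU)
8 vCPU → host 4 (remaining 4 vCPU)
4 vCPU → host 1 (remaining 2 vCPU)
3 vCPU → host 3 (remaining 3 vCPU)

4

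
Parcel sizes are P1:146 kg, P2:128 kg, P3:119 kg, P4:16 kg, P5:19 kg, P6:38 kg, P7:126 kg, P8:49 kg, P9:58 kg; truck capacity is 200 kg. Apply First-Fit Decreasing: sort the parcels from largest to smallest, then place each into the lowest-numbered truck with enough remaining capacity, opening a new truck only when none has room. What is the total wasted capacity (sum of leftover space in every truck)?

101

Sorted descending: 146, 128, 126, 119, 58, 49, 38, 19, 16.
146 kg → truck 1 (remaining 54 kg)
128 kg → truck 2 (remaining 72 kg)
126 kg → truck 3 (remaining 74 kg)
119 kg → truck 4 (remaining 81 kg)
58 kg → truck 2 (remaining 14 kg)
49 kg → truck 1 (remaining 5 kg)
38 kg → truck 3 (remaining 36 kg)
19 kg → truck 3 (remaining 17 kg)
16 kg → truck 3 (remaining 1 kg)
4 trucks × 200 kg = 800 kg; used 699 kg; unused 101 kg.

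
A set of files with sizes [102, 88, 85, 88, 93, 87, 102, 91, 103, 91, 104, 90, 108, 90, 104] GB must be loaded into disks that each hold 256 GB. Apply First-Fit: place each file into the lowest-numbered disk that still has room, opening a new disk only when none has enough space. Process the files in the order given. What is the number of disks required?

8

disk 1: place 102 GB, 154 GB left
disk 1: place 88 GB, 66 GB left
disk 2: place 85 GB, 171 GB left
disk 2: place 88 GB, 83 GB left
disk 3: place 93 GB, 163 GB left
disk 3: place 87 GB, 76 GB left
disk 4: place 102 GB, 154 GB left
disk 4: place 91 GB, 63 GB left
disk 5: place 103 GB, 153 GB left
disk 5: place 91 GB, 62 GB left
disk 6: place 104 GB, 152 GB left
disk 6: place 90 GB, 62 GB left
disk 7: place 108 GB, 148 GB left
disk 7: place 90 GB, 58 GB left
disk 8: place 104 GB, 152 GB left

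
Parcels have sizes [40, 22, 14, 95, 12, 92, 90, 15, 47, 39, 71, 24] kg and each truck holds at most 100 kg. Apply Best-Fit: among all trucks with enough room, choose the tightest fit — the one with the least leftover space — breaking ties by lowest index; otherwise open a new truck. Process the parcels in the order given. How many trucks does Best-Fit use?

Put 40 kg in truck 1; 60 kg remain.
Put 22 kg in truck 1; 38 kg remain.
Put 14 kg in truck 1; 24 kg remain.
Put 95 kg in truck 2; 5 kg remain.
Put 12 kg in truck 1; 12 kg remain.
Put 92 kg in truck 3; 8 kg remain.
Put 90 kg in truck 4; 10 kg remain.
Put 15 kg in truck 5; 85 kg remain.
Put 47 kg in truck 5; 38 kg remain.
Put 39 kg in truck 6; 61 kg remain.
Put 71 kg in truck 7; 29 kg remain.
Put 24 kg in truck 7; 5 kg remain.
Final trucks: [40,22,14,12] [95] [92] [90] [15,47] [39] [71,24].

7 trucks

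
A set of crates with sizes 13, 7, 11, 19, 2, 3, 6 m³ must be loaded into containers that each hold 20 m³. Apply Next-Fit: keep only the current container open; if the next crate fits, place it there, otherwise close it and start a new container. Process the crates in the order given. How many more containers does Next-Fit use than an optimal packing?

Next-Fit: [13,7] [11] [19] [2,3,6] → 4 containers.
Total size 61 m³; any packing needs at least ⌈61/20⌉ = 4 containers.
So 4 is already optimal.

0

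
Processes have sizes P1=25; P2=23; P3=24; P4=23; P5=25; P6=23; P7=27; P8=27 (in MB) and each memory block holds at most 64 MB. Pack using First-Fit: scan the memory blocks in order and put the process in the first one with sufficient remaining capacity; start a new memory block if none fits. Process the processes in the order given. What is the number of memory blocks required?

memory block 1: place P1 (25 MB), 39 MB left
memory block 1: place P2 (23 MB), 16 MB left
memory block 2: place P3 (24 MB), 40 MB left
memory block 2: place P4 (23 MB), 17 MB left
memory block 3: place P5 (25 MB), 39 MB left
memory block 3: place P6 (23 MB), 16 MB left
memory block 4: place P7 (27 MB), 37 MB left
memory block 4: place P8 (27 MB), 10 MB left

4 memory blocks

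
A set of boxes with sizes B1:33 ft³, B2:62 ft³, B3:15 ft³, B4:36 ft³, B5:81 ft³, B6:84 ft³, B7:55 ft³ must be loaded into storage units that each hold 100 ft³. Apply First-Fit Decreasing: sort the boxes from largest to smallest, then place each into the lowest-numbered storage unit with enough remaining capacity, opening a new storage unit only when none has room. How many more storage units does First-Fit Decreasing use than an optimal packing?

First-Fit Decreasing: [84,15] [81] [62,36] [55,33] → 4 storage units.
Total size 366 ft³; any packing needs at least ⌈366/100⌉ = 4 storage units.
So 4 is already optimal.

0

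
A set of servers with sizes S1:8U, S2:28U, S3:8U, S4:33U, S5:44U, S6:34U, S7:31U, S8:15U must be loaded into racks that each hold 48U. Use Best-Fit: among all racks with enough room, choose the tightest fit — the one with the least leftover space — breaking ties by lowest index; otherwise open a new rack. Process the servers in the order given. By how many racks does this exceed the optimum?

Best-Fit: [8,28,8] [33,15] [44] [34] [31] → 5 racks.
Total size 201U; any packing needs at least ⌈201/48⌉ = 5 racks.
So 5 is already optimal.

0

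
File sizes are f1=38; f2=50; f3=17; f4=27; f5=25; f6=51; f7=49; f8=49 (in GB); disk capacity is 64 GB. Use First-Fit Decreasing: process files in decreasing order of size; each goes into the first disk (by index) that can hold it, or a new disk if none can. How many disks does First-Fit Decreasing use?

6

Sorted descending: 51, 50, 49, 49, 38, 27, 25, 17.
51 GB → disk 1 (remaining 13 GB)
50 GB → disk 2 (remaining 14 GB)
49 GB → disk 3 (remaining 15 GB)
49 GB → disk 4 (remaining 15 GB)
38 GB → disk 5 (remaining 26 GB)
27 GB → disk 6 (remaining 37 GB)
25 GB → disk 5 (remaining 1 GB)
17 GB → disk 6 (remaining 20 GB)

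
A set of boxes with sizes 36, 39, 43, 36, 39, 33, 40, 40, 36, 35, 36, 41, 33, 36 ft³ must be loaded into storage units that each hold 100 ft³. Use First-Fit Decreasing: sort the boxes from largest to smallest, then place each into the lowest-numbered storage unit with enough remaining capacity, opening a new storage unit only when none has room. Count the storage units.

7

Sorted descending: 43, 41, 40, 40, 39, 39, 36, 36, 36, 36, 36, 35, 33, 33.
Put 43 ft³ in storage unit 1; 57 ft³ remain.
Put 41 ft³ in storage unit 1; 16 ft³ remain.
Put 40 ft³ in storage unit 2; 60 ft³ remain.
Put 40 ft³ in storage unit 2; 20 ft³ remain.
Put 39 ft³ in storage unit 3; 61 ft³ remain.
Put 39 ft³ in storage unit 3; 22 ft³ remain.
Put 36 ft³ in storage unit 4; 64 ft³ remain.
Put 36 ft³ in storage unit 4; 28 ft³ remain.
Put 36 ft³ in storage unit 5; 64 ft³ remain.
Put 36 ft³ in storage unit 5; 28 ft³ remain.
Put 36 ft³ in storage unit 6; 64 ft³ remain.
Put 35 ft³ in storage unit 6; 29 ft³ remain.
Put 33 ft³ in storage unit 7; 67 ft³ remain.
Put 33 ft³ in storage unit 7; 34 ft³ remain.
Final storage units: [43,41] [40,40] [39,39] [36,36] [36,36] [36,35] [33,33].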